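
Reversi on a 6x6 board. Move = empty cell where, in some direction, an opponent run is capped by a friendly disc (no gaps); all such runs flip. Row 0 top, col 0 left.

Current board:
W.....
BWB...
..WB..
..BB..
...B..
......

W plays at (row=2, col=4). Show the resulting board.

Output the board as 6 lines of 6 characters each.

Answer: W.....
BWB...
..WWW.
..BB..
...B..
......

Derivation:
Place W at (2,4); scan 8 dirs for brackets.
Dir NW: first cell '.' (not opp) -> no flip
Dir N: first cell '.' (not opp) -> no flip
Dir NE: first cell '.' (not opp) -> no flip
Dir W: opp run (2,3) capped by W -> flip
Dir E: first cell '.' (not opp) -> no flip
Dir SW: opp run (3,3), next='.' -> no flip
Dir S: first cell '.' (not opp) -> no flip
Dir SE: first cell '.' (not opp) -> no flip
All flips: (2,3)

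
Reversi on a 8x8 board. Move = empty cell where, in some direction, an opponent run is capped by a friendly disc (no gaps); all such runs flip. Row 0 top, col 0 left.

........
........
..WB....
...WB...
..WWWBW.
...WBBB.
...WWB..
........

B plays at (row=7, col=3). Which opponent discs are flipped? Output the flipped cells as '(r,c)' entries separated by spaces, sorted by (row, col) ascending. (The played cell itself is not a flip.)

Answer: (3,3) (4,3) (5,3) (6,3) (6,4)

Derivation:
Dir NW: first cell '.' (not opp) -> no flip
Dir N: opp run (6,3) (5,3) (4,3) (3,3) capped by B -> flip
Dir NE: opp run (6,4) capped by B -> flip
Dir W: first cell '.' (not opp) -> no flip
Dir E: first cell '.' (not opp) -> no flip
Dir SW: edge -> no flip
Dir S: edge -> no flip
Dir SE: edge -> no flip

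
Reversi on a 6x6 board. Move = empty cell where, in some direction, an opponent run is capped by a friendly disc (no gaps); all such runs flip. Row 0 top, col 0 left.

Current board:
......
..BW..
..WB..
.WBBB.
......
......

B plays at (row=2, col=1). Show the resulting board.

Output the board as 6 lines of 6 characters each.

Answer: ......
..BW..
.BBB..
.WBBB.
......
......

Derivation:
Place B at (2,1); scan 8 dirs for brackets.
Dir NW: first cell '.' (not opp) -> no flip
Dir N: first cell '.' (not opp) -> no flip
Dir NE: first cell 'B' (not opp) -> no flip
Dir W: first cell '.' (not opp) -> no flip
Dir E: opp run (2,2) capped by B -> flip
Dir SW: first cell '.' (not opp) -> no flip
Dir S: opp run (3,1), next='.' -> no flip
Dir SE: first cell 'B' (not opp) -> no flip
All flips: (2,2)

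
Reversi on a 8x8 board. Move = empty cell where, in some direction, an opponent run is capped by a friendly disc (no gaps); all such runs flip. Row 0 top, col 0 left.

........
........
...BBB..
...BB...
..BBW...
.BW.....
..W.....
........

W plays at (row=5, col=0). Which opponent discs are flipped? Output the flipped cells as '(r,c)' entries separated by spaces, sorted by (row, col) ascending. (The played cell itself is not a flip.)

Dir NW: edge -> no flip
Dir N: first cell '.' (not opp) -> no flip
Dir NE: first cell '.' (not opp) -> no flip
Dir W: edge -> no flip
Dir E: opp run (5,1) capped by W -> flip
Dir SW: edge -> no flip
Dir S: first cell '.' (not opp) -> no flip
Dir SE: first cell '.' (not opp) -> no flip

Answer: (5,1)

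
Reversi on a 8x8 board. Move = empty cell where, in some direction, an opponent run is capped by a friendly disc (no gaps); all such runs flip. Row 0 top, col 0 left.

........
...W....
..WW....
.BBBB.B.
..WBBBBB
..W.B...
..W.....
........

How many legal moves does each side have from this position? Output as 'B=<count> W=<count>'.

Answer: B=10 W=8

Derivation:
-- B to move --
(0,2): no bracket -> illegal
(0,3): flips 2 -> legal
(0,4): flips 2 -> legal
(1,1): flips 1 -> legal
(1,2): flips 2 -> legal
(1,4): flips 1 -> legal
(2,1): no bracket -> illegal
(2,4): no bracket -> illegal
(4,1): flips 1 -> legal
(5,1): flips 1 -> legal
(5,3): flips 1 -> legal
(6,1): flips 1 -> legal
(6,3): no bracket -> illegal
(7,1): no bracket -> illegal
(7,2): flips 3 -> legal
(7,3): no bracket -> illegal
B mobility = 10
-- W to move --
(2,0): flips 1 -> legal
(2,1): no bracket -> illegal
(2,4): flips 1 -> legal
(2,5): flips 2 -> legal
(2,6): no bracket -> illegal
(2,7): no bracket -> illegal
(3,0): no bracket -> illegal
(3,5): no bracket -> illegal
(3,7): no bracket -> illegal
(4,0): flips 1 -> legal
(4,1): flips 1 -> legal
(5,3): flips 2 -> legal
(5,5): flips 2 -> legal
(5,6): flips 2 -> legal
(5,7): no bracket -> illegal
(6,3): no bracket -> illegal
(6,4): no bracket -> illegal
(6,5): no bracket -> illegal
W mobility = 8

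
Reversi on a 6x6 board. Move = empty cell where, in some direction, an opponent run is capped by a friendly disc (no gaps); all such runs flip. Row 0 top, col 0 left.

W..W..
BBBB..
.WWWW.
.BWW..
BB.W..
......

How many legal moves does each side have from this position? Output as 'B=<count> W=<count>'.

-- B to move --
(0,1): no bracket -> illegal
(0,2): no bracket -> illegal
(0,4): no bracket -> illegal
(1,4): flips 2 -> legal
(1,5): no bracket -> illegal
(2,0): no bracket -> illegal
(2,5): no bracket -> illegal
(3,0): flips 1 -> legal
(3,4): flips 3 -> legal
(3,5): flips 1 -> legal
(4,2): flips 2 -> legal
(4,4): flips 2 -> legal
(5,2): no bracket -> illegal
(5,3): flips 3 -> legal
(5,4): flips 3 -> legal
B mobility = 8
-- W to move --
(0,1): flips 2 -> legal
(0,2): flips 2 -> legal
(0,4): flips 1 -> legal
(1,4): no bracket -> illegal
(2,0): flips 1 -> legal
(3,0): flips 1 -> legal
(4,2): no bracket -> illegal
(5,0): flips 1 -> legal
(5,1): flips 2 -> legal
(5,2): no bracket -> illegal
W mobility = 7

Answer: B=8 W=7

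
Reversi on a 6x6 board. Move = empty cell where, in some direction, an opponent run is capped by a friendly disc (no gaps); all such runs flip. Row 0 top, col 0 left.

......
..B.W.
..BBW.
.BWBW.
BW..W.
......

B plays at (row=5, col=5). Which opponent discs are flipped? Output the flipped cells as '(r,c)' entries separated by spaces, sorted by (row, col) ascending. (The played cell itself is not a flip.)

Dir NW: opp run (4,4) capped by B -> flip
Dir N: first cell '.' (not opp) -> no flip
Dir NE: edge -> no flip
Dir W: first cell '.' (not opp) -> no flip
Dir E: edge -> no flip
Dir SW: edge -> no flip
Dir S: edge -> no flip
Dir SE: edge -> no flip

Answer: (4,4)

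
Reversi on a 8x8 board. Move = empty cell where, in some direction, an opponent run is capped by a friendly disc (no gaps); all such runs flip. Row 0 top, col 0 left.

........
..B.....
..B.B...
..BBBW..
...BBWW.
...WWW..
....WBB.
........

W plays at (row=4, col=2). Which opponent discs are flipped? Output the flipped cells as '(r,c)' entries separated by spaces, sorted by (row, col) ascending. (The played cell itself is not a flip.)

Answer: (4,3) (4,4)

Derivation:
Dir NW: first cell '.' (not opp) -> no flip
Dir N: opp run (3,2) (2,2) (1,2), next='.' -> no flip
Dir NE: opp run (3,3) (2,4), next='.' -> no flip
Dir W: first cell '.' (not opp) -> no flip
Dir E: opp run (4,3) (4,4) capped by W -> flip
Dir SW: first cell '.' (not opp) -> no flip
Dir S: first cell '.' (not opp) -> no flip
Dir SE: first cell 'W' (not opp) -> no flip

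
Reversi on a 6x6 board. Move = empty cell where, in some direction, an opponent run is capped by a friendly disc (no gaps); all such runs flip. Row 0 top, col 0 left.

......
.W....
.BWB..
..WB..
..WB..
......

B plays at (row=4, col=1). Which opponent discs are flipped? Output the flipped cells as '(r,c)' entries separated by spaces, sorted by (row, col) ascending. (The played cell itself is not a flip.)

Answer: (3,2) (4,2)

Derivation:
Dir NW: first cell '.' (not opp) -> no flip
Dir N: first cell '.' (not opp) -> no flip
Dir NE: opp run (3,2) capped by B -> flip
Dir W: first cell '.' (not opp) -> no flip
Dir E: opp run (4,2) capped by B -> flip
Dir SW: first cell '.' (not opp) -> no flip
Dir S: first cell '.' (not opp) -> no flip
Dir SE: first cell '.' (not opp) -> no flip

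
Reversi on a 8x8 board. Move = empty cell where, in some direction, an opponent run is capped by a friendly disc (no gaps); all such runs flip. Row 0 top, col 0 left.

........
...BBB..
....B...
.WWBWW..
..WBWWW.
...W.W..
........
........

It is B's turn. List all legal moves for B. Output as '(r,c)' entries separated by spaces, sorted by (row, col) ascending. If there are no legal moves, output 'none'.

(2,0): no bracket -> illegal
(2,1): flips 1 -> legal
(2,2): no bracket -> illegal
(2,3): no bracket -> illegal
(2,5): flips 1 -> legal
(2,6): no bracket -> illegal
(3,0): flips 2 -> legal
(3,6): flips 2 -> legal
(3,7): no bracket -> illegal
(4,0): no bracket -> illegal
(4,1): flips 1 -> legal
(4,7): flips 3 -> legal
(5,1): flips 1 -> legal
(5,2): no bracket -> illegal
(5,4): flips 2 -> legal
(5,6): no bracket -> illegal
(5,7): flips 2 -> legal
(6,2): no bracket -> illegal
(6,3): flips 1 -> legal
(6,4): no bracket -> illegal
(6,5): no bracket -> illegal
(6,6): flips 2 -> legal

Answer: (2,1) (2,5) (3,0) (3,6) (4,1) (4,7) (5,1) (5,4) (5,7) (6,3) (6,6)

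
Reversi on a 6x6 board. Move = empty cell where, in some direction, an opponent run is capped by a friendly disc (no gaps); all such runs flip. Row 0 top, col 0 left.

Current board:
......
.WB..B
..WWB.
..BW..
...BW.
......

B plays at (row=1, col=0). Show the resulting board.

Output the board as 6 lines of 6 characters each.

Place B at (1,0); scan 8 dirs for brackets.
Dir NW: edge -> no flip
Dir N: first cell '.' (not opp) -> no flip
Dir NE: first cell '.' (not opp) -> no flip
Dir W: edge -> no flip
Dir E: opp run (1,1) capped by B -> flip
Dir SW: edge -> no flip
Dir S: first cell '.' (not opp) -> no flip
Dir SE: first cell '.' (not opp) -> no flip
All flips: (1,1)

Answer: ......
BBB..B
..WWB.
..BW..
...BW.
......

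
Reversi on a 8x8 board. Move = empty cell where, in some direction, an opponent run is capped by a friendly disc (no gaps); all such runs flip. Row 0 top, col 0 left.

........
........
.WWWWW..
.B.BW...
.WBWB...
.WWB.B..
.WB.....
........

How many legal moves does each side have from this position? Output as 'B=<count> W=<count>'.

Answer: B=9 W=8

Derivation:
-- B to move --
(1,0): no bracket -> illegal
(1,1): flips 2 -> legal
(1,2): no bracket -> illegal
(1,3): flips 2 -> legal
(1,4): flips 2 -> legal
(1,5): flips 1 -> legal
(1,6): no bracket -> illegal
(2,0): no bracket -> illegal
(2,6): no bracket -> illegal
(3,0): no bracket -> illegal
(3,2): no bracket -> illegal
(3,5): flips 1 -> legal
(3,6): no bracket -> illegal
(4,0): flips 2 -> legal
(4,5): no bracket -> illegal
(5,0): flips 2 -> legal
(5,4): no bracket -> illegal
(6,0): flips 2 -> legal
(6,3): no bracket -> illegal
(7,0): no bracket -> illegal
(7,1): flips 3 -> legal
(7,2): no bracket -> illegal
B mobility = 9
-- W to move --
(2,0): no bracket -> illegal
(3,0): no bracket -> illegal
(3,2): flips 2 -> legal
(3,5): no bracket -> illegal
(4,0): flips 1 -> legal
(4,5): flips 1 -> legal
(4,6): no bracket -> illegal
(5,4): flips 2 -> legal
(5,6): no bracket -> illegal
(6,3): flips 2 -> legal
(6,4): no bracket -> illegal
(6,5): no bracket -> illegal
(6,6): flips 3 -> legal
(7,1): no bracket -> illegal
(7,2): flips 1 -> legal
(7,3): flips 1 -> legal
W mobility = 8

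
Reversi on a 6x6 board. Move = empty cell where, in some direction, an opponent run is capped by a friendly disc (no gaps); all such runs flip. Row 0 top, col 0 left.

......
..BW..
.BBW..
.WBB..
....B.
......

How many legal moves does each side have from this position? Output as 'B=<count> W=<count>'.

Answer: B=8 W=6

Derivation:
-- B to move --
(0,2): no bracket -> illegal
(0,3): flips 2 -> legal
(0,4): flips 1 -> legal
(1,4): flips 2 -> legal
(2,0): no bracket -> illegal
(2,4): flips 1 -> legal
(3,0): flips 1 -> legal
(3,4): flips 1 -> legal
(4,0): flips 1 -> legal
(4,1): flips 1 -> legal
(4,2): no bracket -> illegal
B mobility = 8
-- W to move --
(0,1): flips 1 -> legal
(0,2): no bracket -> illegal
(0,3): no bracket -> illegal
(1,0): no bracket -> illegal
(1,1): flips 2 -> legal
(2,0): flips 2 -> legal
(2,4): no bracket -> illegal
(3,0): no bracket -> illegal
(3,4): flips 2 -> legal
(3,5): no bracket -> illegal
(4,1): flips 1 -> legal
(4,2): no bracket -> illegal
(4,3): flips 1 -> legal
(4,5): no bracket -> illegal
(5,3): no bracket -> illegal
(5,4): no bracket -> illegal
(5,5): no bracket -> illegal
W mobility = 6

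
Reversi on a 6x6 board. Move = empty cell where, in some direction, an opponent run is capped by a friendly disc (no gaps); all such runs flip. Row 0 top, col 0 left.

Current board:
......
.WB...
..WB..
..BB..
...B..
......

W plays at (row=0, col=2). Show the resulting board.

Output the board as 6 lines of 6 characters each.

Place W at (0,2); scan 8 dirs for brackets.
Dir NW: edge -> no flip
Dir N: edge -> no flip
Dir NE: edge -> no flip
Dir W: first cell '.' (not opp) -> no flip
Dir E: first cell '.' (not opp) -> no flip
Dir SW: first cell 'W' (not opp) -> no flip
Dir S: opp run (1,2) capped by W -> flip
Dir SE: first cell '.' (not opp) -> no flip
All flips: (1,2)

Answer: ..W...
.WW...
..WB..
..BB..
...B..
......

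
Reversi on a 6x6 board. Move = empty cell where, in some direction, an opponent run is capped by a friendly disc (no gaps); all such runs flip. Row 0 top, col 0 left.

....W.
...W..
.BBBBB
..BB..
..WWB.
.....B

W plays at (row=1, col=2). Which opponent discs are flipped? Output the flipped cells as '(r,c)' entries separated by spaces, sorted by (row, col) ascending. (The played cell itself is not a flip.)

Answer: (2,2) (3,2)

Derivation:
Dir NW: first cell '.' (not opp) -> no flip
Dir N: first cell '.' (not opp) -> no flip
Dir NE: first cell '.' (not opp) -> no flip
Dir W: first cell '.' (not opp) -> no flip
Dir E: first cell 'W' (not opp) -> no flip
Dir SW: opp run (2,1), next='.' -> no flip
Dir S: opp run (2,2) (3,2) capped by W -> flip
Dir SE: opp run (2,3), next='.' -> no flip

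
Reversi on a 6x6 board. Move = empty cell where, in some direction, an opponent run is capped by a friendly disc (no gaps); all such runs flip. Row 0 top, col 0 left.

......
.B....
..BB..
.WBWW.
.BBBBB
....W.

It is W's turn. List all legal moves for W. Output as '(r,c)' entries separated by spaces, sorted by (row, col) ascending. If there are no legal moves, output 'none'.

(0,0): flips 2 -> legal
(0,1): no bracket -> illegal
(0,2): no bracket -> illegal
(1,0): no bracket -> illegal
(1,2): flips 1 -> legal
(1,3): flips 2 -> legal
(1,4): no bracket -> illegal
(2,0): no bracket -> illegal
(2,1): flips 2 -> legal
(2,4): no bracket -> illegal
(3,0): no bracket -> illegal
(3,5): no bracket -> illegal
(4,0): no bracket -> illegal
(5,0): no bracket -> illegal
(5,1): flips 2 -> legal
(5,2): flips 1 -> legal
(5,3): flips 2 -> legal
(5,5): flips 1 -> legal

Answer: (0,0) (1,2) (1,3) (2,1) (5,1) (5,2) (5,3) (5,5)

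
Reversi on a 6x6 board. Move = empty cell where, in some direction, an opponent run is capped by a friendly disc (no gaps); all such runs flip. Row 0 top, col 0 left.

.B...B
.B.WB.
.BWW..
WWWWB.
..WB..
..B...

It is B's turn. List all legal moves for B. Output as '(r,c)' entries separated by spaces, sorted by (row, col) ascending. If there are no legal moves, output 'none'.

Answer: (0,3) (1,2) (2,4) (4,1) (4,4)

Derivation:
(0,2): no bracket -> illegal
(0,3): flips 3 -> legal
(0,4): no bracket -> illegal
(1,2): flips 5 -> legal
(2,0): no bracket -> illegal
(2,4): flips 2 -> legal
(4,0): no bracket -> illegal
(4,1): flips 4 -> legal
(4,4): flips 2 -> legal
(5,1): no bracket -> illegal
(5,3): no bracket -> illegal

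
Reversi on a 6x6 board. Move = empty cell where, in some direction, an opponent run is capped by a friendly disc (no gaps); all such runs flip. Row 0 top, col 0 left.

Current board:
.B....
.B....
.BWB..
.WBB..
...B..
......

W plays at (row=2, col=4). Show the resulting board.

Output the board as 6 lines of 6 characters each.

Answer: .B....
.B....
.BWWW.
.WBB..
...B..
......

Derivation:
Place W at (2,4); scan 8 dirs for brackets.
Dir NW: first cell '.' (not opp) -> no flip
Dir N: first cell '.' (not opp) -> no flip
Dir NE: first cell '.' (not opp) -> no flip
Dir W: opp run (2,3) capped by W -> flip
Dir E: first cell '.' (not opp) -> no flip
Dir SW: opp run (3,3), next='.' -> no flip
Dir S: first cell '.' (not opp) -> no flip
Dir SE: first cell '.' (not opp) -> no flip
All flips: (2,3)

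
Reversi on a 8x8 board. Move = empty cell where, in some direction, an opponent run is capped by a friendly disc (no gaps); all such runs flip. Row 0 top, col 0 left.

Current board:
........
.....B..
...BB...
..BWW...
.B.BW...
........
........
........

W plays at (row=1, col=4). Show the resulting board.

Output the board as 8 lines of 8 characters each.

Answer: ........
....WB..
...BW...
..BWW...
.B.BW...
........
........
........

Derivation:
Place W at (1,4); scan 8 dirs for brackets.
Dir NW: first cell '.' (not opp) -> no flip
Dir N: first cell '.' (not opp) -> no flip
Dir NE: first cell '.' (not opp) -> no flip
Dir W: first cell '.' (not opp) -> no flip
Dir E: opp run (1,5), next='.' -> no flip
Dir SW: opp run (2,3) (3,2) (4,1), next='.' -> no flip
Dir S: opp run (2,4) capped by W -> flip
Dir SE: first cell '.' (not opp) -> no flip
All flips: (2,4)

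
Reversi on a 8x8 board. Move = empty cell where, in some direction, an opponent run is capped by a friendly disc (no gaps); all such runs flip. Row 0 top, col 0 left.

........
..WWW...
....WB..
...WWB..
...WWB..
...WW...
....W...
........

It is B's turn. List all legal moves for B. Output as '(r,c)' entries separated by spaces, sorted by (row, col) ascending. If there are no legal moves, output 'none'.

(0,1): no bracket -> illegal
(0,2): flips 2 -> legal
(0,3): flips 1 -> legal
(0,4): no bracket -> illegal
(0,5): no bracket -> illegal
(1,1): no bracket -> illegal
(1,5): no bracket -> illegal
(2,1): no bracket -> illegal
(2,2): no bracket -> illegal
(2,3): flips 2 -> legal
(3,2): flips 2 -> legal
(4,2): flips 2 -> legal
(5,2): flips 2 -> legal
(5,5): no bracket -> illegal
(6,2): flips 2 -> legal
(6,3): flips 1 -> legal
(6,5): no bracket -> illegal
(7,3): no bracket -> illegal
(7,4): no bracket -> illegal
(7,5): no bracket -> illegal

Answer: (0,2) (0,3) (2,3) (3,2) (4,2) (5,2) (6,2) (6,3)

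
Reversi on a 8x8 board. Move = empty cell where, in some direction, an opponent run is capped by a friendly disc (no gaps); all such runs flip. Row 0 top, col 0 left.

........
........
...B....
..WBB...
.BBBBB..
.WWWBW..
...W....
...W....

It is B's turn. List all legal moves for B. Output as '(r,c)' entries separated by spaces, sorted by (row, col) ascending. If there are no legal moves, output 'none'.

(2,1): flips 1 -> legal
(2,2): flips 1 -> legal
(3,1): flips 1 -> legal
(4,0): no bracket -> illegal
(4,6): no bracket -> illegal
(5,0): flips 3 -> legal
(5,6): flips 1 -> legal
(6,0): flips 1 -> legal
(6,1): flips 2 -> legal
(6,2): flips 2 -> legal
(6,4): flips 1 -> legal
(6,5): flips 1 -> legal
(6,6): flips 1 -> legal
(7,2): flips 1 -> legal
(7,4): flips 2 -> legal

Answer: (2,1) (2,2) (3,1) (5,0) (5,6) (6,0) (6,1) (6,2) (6,4) (6,5) (6,6) (7,2) (7,4)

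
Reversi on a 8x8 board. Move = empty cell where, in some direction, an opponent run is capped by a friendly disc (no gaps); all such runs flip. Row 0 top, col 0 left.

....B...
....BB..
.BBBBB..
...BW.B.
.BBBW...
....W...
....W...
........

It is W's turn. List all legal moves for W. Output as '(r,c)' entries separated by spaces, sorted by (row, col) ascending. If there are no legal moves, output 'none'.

(0,3): no bracket -> illegal
(0,5): no bracket -> illegal
(0,6): no bracket -> illegal
(1,0): no bracket -> illegal
(1,1): flips 2 -> legal
(1,2): flips 1 -> legal
(1,3): no bracket -> illegal
(1,6): flips 1 -> legal
(2,0): no bracket -> illegal
(2,6): no bracket -> illegal
(2,7): no bracket -> illegal
(3,0): no bracket -> illegal
(3,1): no bracket -> illegal
(3,2): flips 2 -> legal
(3,5): no bracket -> illegal
(3,7): no bracket -> illegal
(4,0): flips 3 -> legal
(4,5): no bracket -> illegal
(4,6): no bracket -> illegal
(4,7): no bracket -> illegal
(5,0): no bracket -> illegal
(5,1): no bracket -> illegal
(5,2): flips 1 -> legal
(5,3): no bracket -> illegal

Answer: (1,1) (1,2) (1,6) (3,2) (4,0) (5,2)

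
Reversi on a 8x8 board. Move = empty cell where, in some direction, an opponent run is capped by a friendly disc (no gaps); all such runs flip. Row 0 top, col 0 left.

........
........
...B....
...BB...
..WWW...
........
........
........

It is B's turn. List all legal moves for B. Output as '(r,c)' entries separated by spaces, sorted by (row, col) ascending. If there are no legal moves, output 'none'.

(3,1): no bracket -> illegal
(3,2): no bracket -> illegal
(3,5): no bracket -> illegal
(4,1): no bracket -> illegal
(4,5): no bracket -> illegal
(5,1): flips 1 -> legal
(5,2): flips 1 -> legal
(5,3): flips 1 -> legal
(5,4): flips 1 -> legal
(5,5): flips 1 -> legal

Answer: (5,1) (5,2) (5,3) (5,4) (5,5)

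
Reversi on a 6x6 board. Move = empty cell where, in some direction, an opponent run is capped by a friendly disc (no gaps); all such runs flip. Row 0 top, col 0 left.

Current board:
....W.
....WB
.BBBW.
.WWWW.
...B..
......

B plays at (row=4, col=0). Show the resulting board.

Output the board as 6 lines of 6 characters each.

Place B at (4,0); scan 8 dirs for brackets.
Dir NW: edge -> no flip
Dir N: first cell '.' (not opp) -> no flip
Dir NE: opp run (3,1) capped by B -> flip
Dir W: edge -> no flip
Dir E: first cell '.' (not opp) -> no flip
Dir SW: edge -> no flip
Dir S: first cell '.' (not opp) -> no flip
Dir SE: first cell '.' (not opp) -> no flip
All flips: (3,1)

Answer: ....W.
....WB
.BBBW.
.BWWW.
B..B..
......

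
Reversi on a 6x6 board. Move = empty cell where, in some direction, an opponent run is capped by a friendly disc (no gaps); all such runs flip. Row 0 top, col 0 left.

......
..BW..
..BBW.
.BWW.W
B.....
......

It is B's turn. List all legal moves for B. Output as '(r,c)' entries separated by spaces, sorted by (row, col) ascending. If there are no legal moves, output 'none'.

(0,2): no bracket -> illegal
(0,3): flips 1 -> legal
(0,4): flips 1 -> legal
(1,4): flips 1 -> legal
(1,5): no bracket -> illegal
(2,1): no bracket -> illegal
(2,5): flips 1 -> legal
(3,4): flips 2 -> legal
(4,1): flips 1 -> legal
(4,2): flips 1 -> legal
(4,3): flips 1 -> legal
(4,4): flips 1 -> legal
(4,5): no bracket -> illegal

Answer: (0,3) (0,4) (1,4) (2,5) (3,4) (4,1) (4,2) (4,3) (4,4)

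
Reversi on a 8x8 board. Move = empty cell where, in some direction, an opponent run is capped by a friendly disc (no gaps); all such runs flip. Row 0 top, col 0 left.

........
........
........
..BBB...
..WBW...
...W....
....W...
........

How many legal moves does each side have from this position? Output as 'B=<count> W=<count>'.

Answer: B=7 W=3

Derivation:
-- B to move --
(3,1): no bracket -> illegal
(3,5): no bracket -> illegal
(4,1): flips 1 -> legal
(4,5): flips 1 -> legal
(5,1): flips 1 -> legal
(5,2): flips 1 -> legal
(5,4): flips 1 -> legal
(5,5): flips 1 -> legal
(6,2): no bracket -> illegal
(6,3): flips 1 -> legal
(6,5): no bracket -> illegal
(7,3): no bracket -> illegal
(7,4): no bracket -> illegal
(7,5): no bracket -> illegal
B mobility = 7
-- W to move --
(2,1): no bracket -> illegal
(2,2): flips 2 -> legal
(2,3): flips 2 -> legal
(2,4): flips 2 -> legal
(2,5): no bracket -> illegal
(3,1): no bracket -> illegal
(3,5): no bracket -> illegal
(4,1): no bracket -> illegal
(4,5): no bracket -> illegal
(5,2): no bracket -> illegal
(5,4): no bracket -> illegal
W mobility = 3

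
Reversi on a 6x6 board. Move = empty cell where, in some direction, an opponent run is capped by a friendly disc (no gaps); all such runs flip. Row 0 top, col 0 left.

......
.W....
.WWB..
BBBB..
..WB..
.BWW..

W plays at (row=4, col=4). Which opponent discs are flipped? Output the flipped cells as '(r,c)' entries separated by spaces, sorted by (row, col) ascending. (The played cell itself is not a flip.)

Dir NW: opp run (3,3) capped by W -> flip
Dir N: first cell '.' (not opp) -> no flip
Dir NE: first cell '.' (not opp) -> no flip
Dir W: opp run (4,3) capped by W -> flip
Dir E: first cell '.' (not opp) -> no flip
Dir SW: first cell 'W' (not opp) -> no flip
Dir S: first cell '.' (not opp) -> no flip
Dir SE: first cell '.' (not opp) -> no flip

Answer: (3,3) (4,3)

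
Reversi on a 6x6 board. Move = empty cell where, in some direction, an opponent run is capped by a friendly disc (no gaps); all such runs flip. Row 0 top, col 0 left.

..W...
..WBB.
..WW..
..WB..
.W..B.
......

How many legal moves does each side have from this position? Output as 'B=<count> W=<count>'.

-- B to move --
(0,1): no bracket -> illegal
(0,3): no bracket -> illegal
(1,1): flips 2 -> legal
(2,1): no bracket -> illegal
(2,4): no bracket -> illegal
(3,0): no bracket -> illegal
(3,1): flips 2 -> legal
(3,4): no bracket -> illegal
(4,0): no bracket -> illegal
(4,2): no bracket -> illegal
(4,3): no bracket -> illegal
(5,0): flips 3 -> legal
(5,1): no bracket -> illegal
(5,2): no bracket -> illegal
B mobility = 3
-- W to move --
(0,3): flips 1 -> legal
(0,4): flips 1 -> legal
(0,5): flips 1 -> legal
(1,5): flips 2 -> legal
(2,4): flips 1 -> legal
(2,5): no bracket -> illegal
(3,4): flips 1 -> legal
(3,5): no bracket -> illegal
(4,2): no bracket -> illegal
(4,3): flips 1 -> legal
(4,5): no bracket -> illegal
(5,3): no bracket -> illegal
(5,4): no bracket -> illegal
(5,5): flips 2 -> legal
W mobility = 8

Answer: B=3 W=8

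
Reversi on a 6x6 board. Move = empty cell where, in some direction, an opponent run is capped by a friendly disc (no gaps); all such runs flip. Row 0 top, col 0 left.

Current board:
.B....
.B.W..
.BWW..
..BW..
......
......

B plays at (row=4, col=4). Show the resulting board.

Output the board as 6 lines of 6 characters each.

Place B at (4,4); scan 8 dirs for brackets.
Dir NW: opp run (3,3) (2,2) capped by B -> flip
Dir N: first cell '.' (not opp) -> no flip
Dir NE: first cell '.' (not opp) -> no flip
Dir W: first cell '.' (not opp) -> no flip
Dir E: first cell '.' (not opp) -> no flip
Dir SW: first cell '.' (not opp) -> no flip
Dir S: first cell '.' (not opp) -> no flip
Dir SE: first cell '.' (not opp) -> no flip
All flips: (2,2) (3,3)

Answer: .B....
.B.W..
.BBW..
..BB..
....B.
......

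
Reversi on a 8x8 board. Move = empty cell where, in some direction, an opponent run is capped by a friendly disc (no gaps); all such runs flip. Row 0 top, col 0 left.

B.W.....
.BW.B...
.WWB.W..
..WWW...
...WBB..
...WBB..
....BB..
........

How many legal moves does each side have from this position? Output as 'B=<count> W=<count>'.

-- B to move --
(0,1): flips 1 -> legal
(0,3): no bracket -> illegal
(1,0): flips 3 -> legal
(1,3): flips 1 -> legal
(1,5): no bracket -> illegal
(1,6): no bracket -> illegal
(2,0): flips 2 -> legal
(2,4): flips 1 -> legal
(2,6): no bracket -> illegal
(3,0): no bracket -> illegal
(3,1): flips 1 -> legal
(3,5): no bracket -> illegal
(3,6): flips 1 -> legal
(4,1): flips 1 -> legal
(4,2): flips 2 -> legal
(5,2): flips 1 -> legal
(6,2): flips 1 -> legal
(6,3): flips 3 -> legal
B mobility = 12
-- W to move --
(0,1): flips 1 -> legal
(0,3): flips 1 -> legal
(0,4): no bracket -> illegal
(0,5): flips 2 -> legal
(1,0): flips 1 -> legal
(1,3): flips 1 -> legal
(1,5): no bracket -> illegal
(2,0): flips 1 -> legal
(2,4): flips 1 -> legal
(3,5): flips 1 -> legal
(3,6): no bracket -> illegal
(4,6): flips 2 -> legal
(5,6): flips 3 -> legal
(6,3): no bracket -> illegal
(6,6): flips 2 -> legal
(7,3): no bracket -> illegal
(7,4): flips 3 -> legal
(7,5): flips 1 -> legal
(7,6): flips 2 -> legal
W mobility = 14

Answer: B=12 W=14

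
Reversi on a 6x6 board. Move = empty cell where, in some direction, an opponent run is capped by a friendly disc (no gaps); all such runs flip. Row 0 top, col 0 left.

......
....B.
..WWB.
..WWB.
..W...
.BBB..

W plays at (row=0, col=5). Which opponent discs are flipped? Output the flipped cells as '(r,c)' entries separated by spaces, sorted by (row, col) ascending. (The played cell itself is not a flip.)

Answer: (1,4)

Derivation:
Dir NW: edge -> no flip
Dir N: edge -> no flip
Dir NE: edge -> no flip
Dir W: first cell '.' (not opp) -> no flip
Dir E: edge -> no flip
Dir SW: opp run (1,4) capped by W -> flip
Dir S: first cell '.' (not opp) -> no flip
Dir SE: edge -> no flip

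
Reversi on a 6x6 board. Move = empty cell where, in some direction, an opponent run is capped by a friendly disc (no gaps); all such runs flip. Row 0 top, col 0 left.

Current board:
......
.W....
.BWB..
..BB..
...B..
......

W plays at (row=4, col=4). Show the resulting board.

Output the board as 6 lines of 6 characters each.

Answer: ......
.W....
.BWB..
..BW..
...BW.
......

Derivation:
Place W at (4,4); scan 8 dirs for brackets.
Dir NW: opp run (3,3) capped by W -> flip
Dir N: first cell '.' (not opp) -> no flip
Dir NE: first cell '.' (not opp) -> no flip
Dir W: opp run (4,3), next='.' -> no flip
Dir E: first cell '.' (not opp) -> no flip
Dir SW: first cell '.' (not opp) -> no flip
Dir S: first cell '.' (not opp) -> no flip
Dir SE: first cell '.' (not opp) -> no flip
All flips: (3,3)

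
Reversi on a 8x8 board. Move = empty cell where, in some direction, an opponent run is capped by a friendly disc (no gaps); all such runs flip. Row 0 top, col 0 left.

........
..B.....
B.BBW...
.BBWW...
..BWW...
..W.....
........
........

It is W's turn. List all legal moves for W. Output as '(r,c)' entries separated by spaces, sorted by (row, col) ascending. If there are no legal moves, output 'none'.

(0,1): flips 2 -> legal
(0,2): flips 4 -> legal
(0,3): no bracket -> illegal
(1,0): no bracket -> illegal
(1,1): flips 1 -> legal
(1,3): flips 1 -> legal
(1,4): no bracket -> illegal
(2,1): flips 3 -> legal
(3,0): flips 2 -> legal
(4,0): no bracket -> illegal
(4,1): flips 1 -> legal
(5,1): flips 1 -> legal
(5,3): no bracket -> illegal

Answer: (0,1) (0,2) (1,1) (1,3) (2,1) (3,0) (4,1) (5,1)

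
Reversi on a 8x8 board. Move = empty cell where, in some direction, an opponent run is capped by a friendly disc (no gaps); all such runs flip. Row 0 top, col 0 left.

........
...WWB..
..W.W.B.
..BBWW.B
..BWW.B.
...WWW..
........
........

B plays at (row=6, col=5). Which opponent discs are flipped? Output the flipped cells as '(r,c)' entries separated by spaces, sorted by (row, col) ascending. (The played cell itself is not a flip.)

Dir NW: opp run (5,4) (4,3) capped by B -> flip
Dir N: opp run (5,5), next='.' -> no flip
Dir NE: first cell '.' (not opp) -> no flip
Dir W: first cell '.' (not opp) -> no flip
Dir E: first cell '.' (not opp) -> no flip
Dir SW: first cell '.' (not opp) -> no flip
Dir S: first cell '.' (not opp) -> no flip
Dir SE: first cell '.' (not opp) -> no flip

Answer: (4,3) (5,4)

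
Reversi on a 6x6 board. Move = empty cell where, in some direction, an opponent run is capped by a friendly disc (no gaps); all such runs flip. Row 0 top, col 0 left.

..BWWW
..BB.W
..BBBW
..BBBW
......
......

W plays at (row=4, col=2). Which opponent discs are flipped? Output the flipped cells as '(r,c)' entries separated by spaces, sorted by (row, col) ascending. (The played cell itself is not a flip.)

Answer: (2,4) (3,3)

Derivation:
Dir NW: first cell '.' (not opp) -> no flip
Dir N: opp run (3,2) (2,2) (1,2) (0,2), next=edge -> no flip
Dir NE: opp run (3,3) (2,4) capped by W -> flip
Dir W: first cell '.' (not opp) -> no flip
Dir E: first cell '.' (not opp) -> no flip
Dir SW: first cell '.' (not opp) -> no flip
Dir S: first cell '.' (not opp) -> no flip
Dir SE: first cell '.' (not opp) -> no flip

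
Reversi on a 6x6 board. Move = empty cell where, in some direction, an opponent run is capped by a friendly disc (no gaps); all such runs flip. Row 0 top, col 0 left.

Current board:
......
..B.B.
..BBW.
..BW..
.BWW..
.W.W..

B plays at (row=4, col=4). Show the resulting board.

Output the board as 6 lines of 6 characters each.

Answer: ......
..B.B.
..BBW.
..BB..
.BBBB.
.W.W..

Derivation:
Place B at (4,4); scan 8 dirs for brackets.
Dir NW: opp run (3,3) capped by B -> flip
Dir N: first cell '.' (not opp) -> no flip
Dir NE: first cell '.' (not opp) -> no flip
Dir W: opp run (4,3) (4,2) capped by B -> flip
Dir E: first cell '.' (not opp) -> no flip
Dir SW: opp run (5,3), next=edge -> no flip
Dir S: first cell '.' (not opp) -> no flip
Dir SE: first cell '.' (not opp) -> no flip
All flips: (3,3) (4,2) (4,3)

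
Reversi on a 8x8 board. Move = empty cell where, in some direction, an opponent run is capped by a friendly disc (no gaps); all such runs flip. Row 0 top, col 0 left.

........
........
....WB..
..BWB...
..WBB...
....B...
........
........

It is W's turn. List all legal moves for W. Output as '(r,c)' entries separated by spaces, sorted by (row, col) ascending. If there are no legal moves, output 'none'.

Answer: (2,2) (2,6) (3,1) (3,5) (4,5) (5,3) (5,5) (6,4)

Derivation:
(1,4): no bracket -> illegal
(1,5): no bracket -> illegal
(1,6): no bracket -> illegal
(2,1): no bracket -> illegal
(2,2): flips 1 -> legal
(2,3): no bracket -> illegal
(2,6): flips 1 -> legal
(3,1): flips 1 -> legal
(3,5): flips 1 -> legal
(3,6): no bracket -> illegal
(4,1): no bracket -> illegal
(4,5): flips 2 -> legal
(5,2): no bracket -> illegal
(5,3): flips 1 -> legal
(5,5): flips 1 -> legal
(6,3): no bracket -> illegal
(6,4): flips 3 -> legal
(6,5): no bracket -> illegal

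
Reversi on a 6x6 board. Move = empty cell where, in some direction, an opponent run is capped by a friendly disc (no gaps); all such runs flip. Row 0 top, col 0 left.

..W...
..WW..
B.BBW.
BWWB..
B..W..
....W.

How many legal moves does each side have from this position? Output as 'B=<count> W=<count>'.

-- B to move --
(0,1): flips 1 -> legal
(0,3): flips 1 -> legal
(0,4): flips 1 -> legal
(1,1): no bracket -> illegal
(1,4): no bracket -> illegal
(1,5): flips 1 -> legal
(2,1): no bracket -> illegal
(2,5): flips 1 -> legal
(3,4): no bracket -> illegal
(3,5): no bracket -> illegal
(4,1): flips 1 -> legal
(4,2): flips 2 -> legal
(4,4): no bracket -> illegal
(4,5): no bracket -> illegal
(5,2): no bracket -> illegal
(5,3): flips 1 -> legal
(5,5): no bracket -> illegal
B mobility = 8
-- W to move --
(1,0): no bracket -> illegal
(1,1): no bracket -> illegal
(1,4): flips 1 -> legal
(2,1): flips 2 -> legal
(3,4): flips 2 -> legal
(4,1): no bracket -> illegal
(4,2): flips 1 -> legal
(4,4): no bracket -> illegal
(5,0): no bracket -> illegal
(5,1): no bracket -> illegal
W mobility = 4

Answer: B=8 W=4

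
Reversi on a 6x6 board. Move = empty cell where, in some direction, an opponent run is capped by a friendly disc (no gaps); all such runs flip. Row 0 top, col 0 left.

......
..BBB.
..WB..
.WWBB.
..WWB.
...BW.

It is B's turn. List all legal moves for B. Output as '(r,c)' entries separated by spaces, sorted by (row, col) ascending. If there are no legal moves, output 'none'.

(1,1): flips 1 -> legal
(2,0): flips 2 -> legal
(2,1): flips 1 -> legal
(3,0): flips 2 -> legal
(4,0): flips 2 -> legal
(4,1): flips 3 -> legal
(4,5): no bracket -> illegal
(5,1): flips 1 -> legal
(5,2): flips 4 -> legal
(5,5): flips 1 -> legal

Answer: (1,1) (2,0) (2,1) (3,0) (4,0) (4,1) (5,1) (5,2) (5,5)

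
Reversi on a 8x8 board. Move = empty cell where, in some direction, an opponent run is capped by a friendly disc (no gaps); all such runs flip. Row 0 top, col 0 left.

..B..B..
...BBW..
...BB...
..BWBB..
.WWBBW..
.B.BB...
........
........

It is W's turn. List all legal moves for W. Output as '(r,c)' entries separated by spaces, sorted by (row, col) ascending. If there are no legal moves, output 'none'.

Answer: (0,3) (1,2) (2,2) (2,5) (3,1) (3,6) (5,5) (6,0) (6,1) (6,3) (6,4)

Derivation:
(0,1): no bracket -> illegal
(0,3): flips 2 -> legal
(0,4): no bracket -> illegal
(0,6): no bracket -> illegal
(1,1): no bracket -> illegal
(1,2): flips 4 -> legal
(1,6): no bracket -> illegal
(2,1): no bracket -> illegal
(2,2): flips 1 -> legal
(2,5): flips 1 -> legal
(2,6): no bracket -> illegal
(3,1): flips 1 -> legal
(3,6): flips 2 -> legal
(4,0): no bracket -> illegal
(4,6): no bracket -> illegal
(5,0): no bracket -> illegal
(5,2): no bracket -> illegal
(5,5): flips 1 -> legal
(6,0): flips 1 -> legal
(6,1): flips 1 -> legal
(6,2): no bracket -> illegal
(6,3): flips 3 -> legal
(6,4): flips 1 -> legal
(6,5): no bracket -> illegal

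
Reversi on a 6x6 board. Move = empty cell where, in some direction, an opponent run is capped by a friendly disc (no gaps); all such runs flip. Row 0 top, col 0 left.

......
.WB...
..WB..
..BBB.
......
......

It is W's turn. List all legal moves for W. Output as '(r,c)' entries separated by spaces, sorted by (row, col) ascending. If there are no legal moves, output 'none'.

Answer: (0,2) (1,3) (2,4) (4,2) (4,4)

Derivation:
(0,1): no bracket -> illegal
(0,2): flips 1 -> legal
(0,3): no bracket -> illegal
(1,3): flips 1 -> legal
(1,4): no bracket -> illegal
(2,1): no bracket -> illegal
(2,4): flips 1 -> legal
(2,5): no bracket -> illegal
(3,1): no bracket -> illegal
(3,5): no bracket -> illegal
(4,1): no bracket -> illegal
(4,2): flips 1 -> legal
(4,3): no bracket -> illegal
(4,4): flips 1 -> legal
(4,5): no bracket -> illegal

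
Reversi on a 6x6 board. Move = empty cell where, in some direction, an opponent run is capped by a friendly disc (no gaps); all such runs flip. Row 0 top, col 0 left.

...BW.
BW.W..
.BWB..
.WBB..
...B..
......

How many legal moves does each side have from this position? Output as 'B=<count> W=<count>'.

Answer: B=6 W=7

Derivation:
-- B to move --
(0,0): flips 2 -> legal
(0,1): flips 1 -> legal
(0,2): no bracket -> illegal
(0,5): flips 1 -> legal
(1,2): flips 2 -> legal
(1,4): no bracket -> illegal
(1,5): no bracket -> illegal
(2,0): no bracket -> illegal
(2,4): no bracket -> illegal
(3,0): flips 1 -> legal
(4,0): no bracket -> illegal
(4,1): flips 1 -> legal
(4,2): no bracket -> illegal
B mobility = 6
-- W to move --
(0,0): no bracket -> illegal
(0,1): no bracket -> illegal
(0,2): flips 1 -> legal
(1,2): no bracket -> illegal
(1,4): no bracket -> illegal
(2,0): flips 1 -> legal
(2,4): flips 1 -> legal
(3,0): no bracket -> illegal
(3,4): flips 2 -> legal
(4,1): no bracket -> illegal
(4,2): flips 1 -> legal
(4,4): flips 1 -> legal
(5,2): no bracket -> illegal
(5,3): flips 3 -> legal
(5,4): no bracket -> illegal
W mobility = 7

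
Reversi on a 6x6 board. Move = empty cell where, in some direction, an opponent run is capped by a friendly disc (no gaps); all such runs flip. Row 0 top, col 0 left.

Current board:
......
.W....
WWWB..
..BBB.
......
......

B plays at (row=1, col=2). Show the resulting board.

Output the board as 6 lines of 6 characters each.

Answer: ......
.WB...
WWBB..
..BBB.
......
......

Derivation:
Place B at (1,2); scan 8 dirs for brackets.
Dir NW: first cell '.' (not opp) -> no flip
Dir N: first cell '.' (not opp) -> no flip
Dir NE: first cell '.' (not opp) -> no flip
Dir W: opp run (1,1), next='.' -> no flip
Dir E: first cell '.' (not opp) -> no flip
Dir SW: opp run (2,1), next='.' -> no flip
Dir S: opp run (2,2) capped by B -> flip
Dir SE: first cell 'B' (not opp) -> no flip
All flips: (2,2)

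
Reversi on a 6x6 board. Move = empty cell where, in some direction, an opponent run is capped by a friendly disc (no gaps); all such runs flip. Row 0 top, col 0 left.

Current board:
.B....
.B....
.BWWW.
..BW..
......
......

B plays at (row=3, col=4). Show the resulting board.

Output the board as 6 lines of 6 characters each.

Answer: .B....
.B....
.BWWW.
..BBB.
......
......

Derivation:
Place B at (3,4); scan 8 dirs for brackets.
Dir NW: opp run (2,3), next='.' -> no flip
Dir N: opp run (2,4), next='.' -> no flip
Dir NE: first cell '.' (not opp) -> no flip
Dir W: opp run (3,3) capped by B -> flip
Dir E: first cell '.' (not opp) -> no flip
Dir SW: first cell '.' (not opp) -> no flip
Dir S: first cell '.' (not opp) -> no flip
Dir SE: first cell '.' (not opp) -> no flip
All flips: (3,3)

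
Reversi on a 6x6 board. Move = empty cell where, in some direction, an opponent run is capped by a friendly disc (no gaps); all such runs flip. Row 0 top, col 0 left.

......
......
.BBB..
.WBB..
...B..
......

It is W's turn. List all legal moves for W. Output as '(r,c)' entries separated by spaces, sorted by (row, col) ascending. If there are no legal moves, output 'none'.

(1,0): no bracket -> illegal
(1,1): flips 1 -> legal
(1,2): no bracket -> illegal
(1,3): flips 1 -> legal
(1,4): no bracket -> illegal
(2,0): no bracket -> illegal
(2,4): no bracket -> illegal
(3,0): no bracket -> illegal
(3,4): flips 2 -> legal
(4,1): no bracket -> illegal
(4,2): no bracket -> illegal
(4,4): no bracket -> illegal
(5,2): no bracket -> illegal
(5,3): no bracket -> illegal
(5,4): no bracket -> illegal

Answer: (1,1) (1,3) (3,4)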